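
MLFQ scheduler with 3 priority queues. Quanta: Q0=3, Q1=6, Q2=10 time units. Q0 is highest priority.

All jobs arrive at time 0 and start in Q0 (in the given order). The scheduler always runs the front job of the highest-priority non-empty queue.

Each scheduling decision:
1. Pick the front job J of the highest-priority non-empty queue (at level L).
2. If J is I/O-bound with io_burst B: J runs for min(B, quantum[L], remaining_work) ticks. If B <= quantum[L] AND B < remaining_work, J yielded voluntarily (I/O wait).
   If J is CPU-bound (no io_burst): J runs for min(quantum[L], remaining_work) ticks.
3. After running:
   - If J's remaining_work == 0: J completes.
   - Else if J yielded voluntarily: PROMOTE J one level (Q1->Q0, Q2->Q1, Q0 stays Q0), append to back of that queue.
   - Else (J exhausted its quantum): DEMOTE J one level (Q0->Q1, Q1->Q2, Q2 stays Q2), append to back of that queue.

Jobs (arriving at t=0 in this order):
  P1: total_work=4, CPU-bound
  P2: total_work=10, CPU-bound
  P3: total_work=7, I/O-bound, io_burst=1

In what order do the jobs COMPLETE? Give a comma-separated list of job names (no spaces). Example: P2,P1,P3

Answer: P3,P1,P2

Derivation:
t=0-3: P1@Q0 runs 3, rem=1, quantum used, demote→Q1. Q0=[P2,P3] Q1=[P1] Q2=[]
t=3-6: P2@Q0 runs 3, rem=7, quantum used, demote→Q1. Q0=[P3] Q1=[P1,P2] Q2=[]
t=6-7: P3@Q0 runs 1, rem=6, I/O yield, promote→Q0. Q0=[P3] Q1=[P1,P2] Q2=[]
t=7-8: P3@Q0 runs 1, rem=5, I/O yield, promote→Q0. Q0=[P3] Q1=[P1,P2] Q2=[]
t=8-9: P3@Q0 runs 1, rem=4, I/O yield, promote→Q0. Q0=[P3] Q1=[P1,P2] Q2=[]
t=9-10: P3@Q0 runs 1, rem=3, I/O yield, promote→Q0. Q0=[P3] Q1=[P1,P2] Q2=[]
t=10-11: P3@Q0 runs 1, rem=2, I/O yield, promote→Q0. Q0=[P3] Q1=[P1,P2] Q2=[]
t=11-12: P3@Q0 runs 1, rem=1, I/O yield, promote→Q0. Q0=[P3] Q1=[P1,P2] Q2=[]
t=12-13: P3@Q0 runs 1, rem=0, completes. Q0=[] Q1=[P1,P2] Q2=[]
t=13-14: P1@Q1 runs 1, rem=0, completes. Q0=[] Q1=[P2] Q2=[]
t=14-20: P2@Q1 runs 6, rem=1, quantum used, demote→Q2. Q0=[] Q1=[] Q2=[P2]
t=20-21: P2@Q2 runs 1, rem=0, completes. Q0=[] Q1=[] Q2=[]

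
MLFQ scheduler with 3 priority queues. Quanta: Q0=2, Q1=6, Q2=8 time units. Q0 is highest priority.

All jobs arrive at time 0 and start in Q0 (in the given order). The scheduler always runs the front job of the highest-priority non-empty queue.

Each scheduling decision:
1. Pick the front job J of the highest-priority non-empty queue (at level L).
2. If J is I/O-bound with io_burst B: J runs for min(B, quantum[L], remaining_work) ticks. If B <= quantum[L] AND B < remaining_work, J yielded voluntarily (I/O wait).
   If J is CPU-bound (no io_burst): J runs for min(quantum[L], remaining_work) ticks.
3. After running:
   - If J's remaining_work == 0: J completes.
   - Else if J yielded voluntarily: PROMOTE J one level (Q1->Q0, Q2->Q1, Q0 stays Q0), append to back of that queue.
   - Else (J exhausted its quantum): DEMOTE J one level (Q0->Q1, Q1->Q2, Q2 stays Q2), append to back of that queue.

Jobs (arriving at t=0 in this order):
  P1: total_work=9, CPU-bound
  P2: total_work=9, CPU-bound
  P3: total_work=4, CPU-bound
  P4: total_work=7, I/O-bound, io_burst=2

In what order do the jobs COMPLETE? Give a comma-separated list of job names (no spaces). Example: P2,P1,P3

Answer: P4,P3,P1,P2

Derivation:
t=0-2: P1@Q0 runs 2, rem=7, quantum used, demote→Q1. Q0=[P2,P3,P4] Q1=[P1] Q2=[]
t=2-4: P2@Q0 runs 2, rem=7, quantum used, demote→Q1. Q0=[P3,P4] Q1=[P1,P2] Q2=[]
t=4-6: P3@Q0 runs 2, rem=2, quantum used, demote→Q1. Q0=[P4] Q1=[P1,P2,P3] Q2=[]
t=6-8: P4@Q0 runs 2, rem=5, I/O yield, promote→Q0. Q0=[P4] Q1=[P1,P2,P3] Q2=[]
t=8-10: P4@Q0 runs 2, rem=3, I/O yield, promote→Q0. Q0=[P4] Q1=[P1,P2,P3] Q2=[]
t=10-12: P4@Q0 runs 2, rem=1, I/O yield, promote→Q0. Q0=[P4] Q1=[P1,P2,P3] Q2=[]
t=12-13: P4@Q0 runs 1, rem=0, completes. Q0=[] Q1=[P1,P2,P3] Q2=[]
t=13-19: P1@Q1 runs 6, rem=1, quantum used, demote→Q2. Q0=[] Q1=[P2,P3] Q2=[P1]
t=19-25: P2@Q1 runs 6, rem=1, quantum used, demote→Q2. Q0=[] Q1=[P3] Q2=[P1,P2]
t=25-27: P3@Q1 runs 2, rem=0, completes. Q0=[] Q1=[] Q2=[P1,P2]
t=27-28: P1@Q2 runs 1, rem=0, completes. Q0=[] Q1=[] Q2=[P2]
t=28-29: P2@Q2 runs 1, rem=0, completes. Q0=[] Q1=[] Q2=[]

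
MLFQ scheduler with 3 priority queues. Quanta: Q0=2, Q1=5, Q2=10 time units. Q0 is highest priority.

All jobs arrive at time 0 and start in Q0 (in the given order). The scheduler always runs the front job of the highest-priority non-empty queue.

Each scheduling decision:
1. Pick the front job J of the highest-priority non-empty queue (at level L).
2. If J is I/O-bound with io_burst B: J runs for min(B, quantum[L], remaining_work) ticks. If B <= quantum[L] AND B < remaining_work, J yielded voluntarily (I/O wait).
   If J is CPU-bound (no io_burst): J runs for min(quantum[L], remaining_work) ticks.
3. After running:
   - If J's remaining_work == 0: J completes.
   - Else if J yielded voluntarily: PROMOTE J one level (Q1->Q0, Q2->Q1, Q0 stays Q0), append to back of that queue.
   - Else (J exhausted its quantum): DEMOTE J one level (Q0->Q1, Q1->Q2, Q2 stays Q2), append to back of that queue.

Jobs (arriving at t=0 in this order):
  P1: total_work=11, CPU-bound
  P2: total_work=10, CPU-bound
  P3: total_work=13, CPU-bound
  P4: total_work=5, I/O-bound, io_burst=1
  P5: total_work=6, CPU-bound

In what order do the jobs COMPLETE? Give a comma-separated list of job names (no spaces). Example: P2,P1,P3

Answer: P4,P5,P1,P2,P3

Derivation:
t=0-2: P1@Q0 runs 2, rem=9, quantum used, demote→Q1. Q0=[P2,P3,P4,P5] Q1=[P1] Q2=[]
t=2-4: P2@Q0 runs 2, rem=8, quantum used, demote→Q1. Q0=[P3,P4,P5] Q1=[P1,P2] Q2=[]
t=4-6: P3@Q0 runs 2, rem=11, quantum used, demote→Q1. Q0=[P4,P5] Q1=[P1,P2,P3] Q2=[]
t=6-7: P4@Q0 runs 1, rem=4, I/O yield, promote→Q0. Q0=[P5,P4] Q1=[P1,P2,P3] Q2=[]
t=7-9: P5@Q0 runs 2, rem=4, quantum used, demote→Q1. Q0=[P4] Q1=[P1,P2,P3,P5] Q2=[]
t=9-10: P4@Q0 runs 1, rem=3, I/O yield, promote→Q0. Q0=[P4] Q1=[P1,P2,P3,P5] Q2=[]
t=10-11: P4@Q0 runs 1, rem=2, I/O yield, promote→Q0. Q0=[P4] Q1=[P1,P2,P3,P5] Q2=[]
t=11-12: P4@Q0 runs 1, rem=1, I/O yield, promote→Q0. Q0=[P4] Q1=[P1,P2,P3,P5] Q2=[]
t=12-13: P4@Q0 runs 1, rem=0, completes. Q0=[] Q1=[P1,P2,P3,P5] Q2=[]
t=13-18: P1@Q1 runs 5, rem=4, quantum used, demote→Q2. Q0=[] Q1=[P2,P3,P5] Q2=[P1]
t=18-23: P2@Q1 runs 5, rem=3, quantum used, demote→Q2. Q0=[] Q1=[P3,P5] Q2=[P1,P2]
t=23-28: P3@Q1 runs 5, rem=6, quantum used, demote→Q2. Q0=[] Q1=[P5] Q2=[P1,P2,P3]
t=28-32: P5@Q1 runs 4, rem=0, completes. Q0=[] Q1=[] Q2=[P1,P2,P3]
t=32-36: P1@Q2 runs 4, rem=0, completes. Q0=[] Q1=[] Q2=[P2,P3]
t=36-39: P2@Q2 runs 3, rem=0, completes. Q0=[] Q1=[] Q2=[P3]
t=39-45: P3@Q2 runs 6, rem=0, completes. Q0=[] Q1=[] Q2=[]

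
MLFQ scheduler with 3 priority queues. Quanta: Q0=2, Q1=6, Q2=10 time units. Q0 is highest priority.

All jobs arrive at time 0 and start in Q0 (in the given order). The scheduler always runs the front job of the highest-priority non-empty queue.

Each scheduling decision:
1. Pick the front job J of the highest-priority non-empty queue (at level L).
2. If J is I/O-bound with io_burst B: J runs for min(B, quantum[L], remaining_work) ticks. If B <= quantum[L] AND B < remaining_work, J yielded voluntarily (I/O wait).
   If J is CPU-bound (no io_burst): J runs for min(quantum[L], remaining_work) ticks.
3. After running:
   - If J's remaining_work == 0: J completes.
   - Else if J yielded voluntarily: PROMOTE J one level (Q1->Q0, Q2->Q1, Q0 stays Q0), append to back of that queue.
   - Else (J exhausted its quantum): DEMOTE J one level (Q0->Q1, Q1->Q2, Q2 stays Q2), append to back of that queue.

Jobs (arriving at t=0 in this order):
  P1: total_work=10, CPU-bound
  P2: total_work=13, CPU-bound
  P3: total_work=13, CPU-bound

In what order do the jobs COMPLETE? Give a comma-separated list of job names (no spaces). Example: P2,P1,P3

t=0-2: P1@Q0 runs 2, rem=8, quantum used, demote→Q1. Q0=[P2,P3] Q1=[P1] Q2=[]
t=2-4: P2@Q0 runs 2, rem=11, quantum used, demote→Q1. Q0=[P3] Q1=[P1,P2] Q2=[]
t=4-6: P3@Q0 runs 2, rem=11, quantum used, demote→Q1. Q0=[] Q1=[P1,P2,P3] Q2=[]
t=6-12: P1@Q1 runs 6, rem=2, quantum used, demote→Q2. Q0=[] Q1=[P2,P3] Q2=[P1]
t=12-18: P2@Q1 runs 6, rem=5, quantum used, demote→Q2. Q0=[] Q1=[P3] Q2=[P1,P2]
t=18-24: P3@Q1 runs 6, rem=5, quantum used, demote→Q2. Q0=[] Q1=[] Q2=[P1,P2,P3]
t=24-26: P1@Q2 runs 2, rem=0, completes. Q0=[] Q1=[] Q2=[P2,P3]
t=26-31: P2@Q2 runs 5, rem=0, completes. Q0=[] Q1=[] Q2=[P3]
t=31-36: P3@Q2 runs 5, rem=0, completes. Q0=[] Q1=[] Q2=[]

Answer: P1,P2,P3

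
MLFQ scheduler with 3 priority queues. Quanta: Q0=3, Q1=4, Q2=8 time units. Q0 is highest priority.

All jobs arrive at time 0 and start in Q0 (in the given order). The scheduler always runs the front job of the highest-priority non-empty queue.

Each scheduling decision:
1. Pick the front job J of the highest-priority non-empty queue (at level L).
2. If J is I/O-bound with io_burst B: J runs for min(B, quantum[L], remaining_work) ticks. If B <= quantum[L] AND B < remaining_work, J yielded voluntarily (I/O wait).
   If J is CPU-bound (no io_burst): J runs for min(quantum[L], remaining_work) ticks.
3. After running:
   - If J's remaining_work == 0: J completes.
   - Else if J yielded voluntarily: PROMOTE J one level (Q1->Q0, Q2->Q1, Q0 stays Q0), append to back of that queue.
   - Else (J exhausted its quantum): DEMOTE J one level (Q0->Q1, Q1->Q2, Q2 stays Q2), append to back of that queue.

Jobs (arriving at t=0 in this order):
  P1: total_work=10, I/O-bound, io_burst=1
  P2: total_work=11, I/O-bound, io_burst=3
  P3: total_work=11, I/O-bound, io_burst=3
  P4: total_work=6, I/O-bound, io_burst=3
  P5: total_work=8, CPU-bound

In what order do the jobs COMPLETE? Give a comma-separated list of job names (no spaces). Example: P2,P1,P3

t=0-1: P1@Q0 runs 1, rem=9, I/O yield, promote→Q0. Q0=[P2,P3,P4,P5,P1] Q1=[] Q2=[]
t=1-4: P2@Q0 runs 3, rem=8, I/O yield, promote→Q0. Q0=[P3,P4,P5,P1,P2] Q1=[] Q2=[]
t=4-7: P3@Q0 runs 3, rem=8, I/O yield, promote→Q0. Q0=[P4,P5,P1,P2,P3] Q1=[] Q2=[]
t=7-10: P4@Q0 runs 3, rem=3, I/O yield, promote→Q0. Q0=[P5,P1,P2,P3,P4] Q1=[] Q2=[]
t=10-13: P5@Q0 runs 3, rem=5, quantum used, demote→Q1. Q0=[P1,P2,P3,P4] Q1=[P5] Q2=[]
t=13-14: P1@Q0 runs 1, rem=8, I/O yield, promote→Q0. Q0=[P2,P3,P4,P1] Q1=[P5] Q2=[]
t=14-17: P2@Q0 runs 3, rem=5, I/O yield, promote→Q0. Q0=[P3,P4,P1,P2] Q1=[P5] Q2=[]
t=17-20: P3@Q0 runs 3, rem=5, I/O yield, promote→Q0. Q0=[P4,P1,P2,P3] Q1=[P5] Q2=[]
t=20-23: P4@Q0 runs 3, rem=0, completes. Q0=[P1,P2,P3] Q1=[P5] Q2=[]
t=23-24: P1@Q0 runs 1, rem=7, I/O yield, promote→Q0. Q0=[P2,P3,P1] Q1=[P5] Q2=[]
t=24-27: P2@Q0 runs 3, rem=2, I/O yield, promote→Q0. Q0=[P3,P1,P2] Q1=[P5] Q2=[]
t=27-30: P3@Q0 runs 3, rem=2, I/O yield, promote→Q0. Q0=[P1,P2,P3] Q1=[P5] Q2=[]
t=30-31: P1@Q0 runs 1, rem=6, I/O yield, promote→Q0. Q0=[P2,P3,P1] Q1=[P5] Q2=[]
t=31-33: P2@Q0 runs 2, rem=0, completes. Q0=[P3,P1] Q1=[P5] Q2=[]
t=33-35: P3@Q0 runs 2, rem=0, completes. Q0=[P1] Q1=[P5] Q2=[]
t=35-36: P1@Q0 runs 1, rem=5, I/O yield, promote→Q0. Q0=[P1] Q1=[P5] Q2=[]
t=36-37: P1@Q0 runs 1, rem=4, I/O yield, promote→Q0. Q0=[P1] Q1=[P5] Q2=[]
t=37-38: P1@Q0 runs 1, rem=3, I/O yield, promote→Q0. Q0=[P1] Q1=[P5] Q2=[]
t=38-39: P1@Q0 runs 1, rem=2, I/O yield, promote→Q0. Q0=[P1] Q1=[P5] Q2=[]
t=39-40: P1@Q0 runs 1, rem=1, I/O yield, promote→Q0. Q0=[P1] Q1=[P5] Q2=[]
t=40-41: P1@Q0 runs 1, rem=0, completes. Q0=[] Q1=[P5] Q2=[]
t=41-45: P5@Q1 runs 4, rem=1, quantum used, demote→Q2. Q0=[] Q1=[] Q2=[P5]
t=45-46: P5@Q2 runs 1, rem=0, completes. Q0=[] Q1=[] Q2=[]

Answer: P4,P2,P3,P1,P5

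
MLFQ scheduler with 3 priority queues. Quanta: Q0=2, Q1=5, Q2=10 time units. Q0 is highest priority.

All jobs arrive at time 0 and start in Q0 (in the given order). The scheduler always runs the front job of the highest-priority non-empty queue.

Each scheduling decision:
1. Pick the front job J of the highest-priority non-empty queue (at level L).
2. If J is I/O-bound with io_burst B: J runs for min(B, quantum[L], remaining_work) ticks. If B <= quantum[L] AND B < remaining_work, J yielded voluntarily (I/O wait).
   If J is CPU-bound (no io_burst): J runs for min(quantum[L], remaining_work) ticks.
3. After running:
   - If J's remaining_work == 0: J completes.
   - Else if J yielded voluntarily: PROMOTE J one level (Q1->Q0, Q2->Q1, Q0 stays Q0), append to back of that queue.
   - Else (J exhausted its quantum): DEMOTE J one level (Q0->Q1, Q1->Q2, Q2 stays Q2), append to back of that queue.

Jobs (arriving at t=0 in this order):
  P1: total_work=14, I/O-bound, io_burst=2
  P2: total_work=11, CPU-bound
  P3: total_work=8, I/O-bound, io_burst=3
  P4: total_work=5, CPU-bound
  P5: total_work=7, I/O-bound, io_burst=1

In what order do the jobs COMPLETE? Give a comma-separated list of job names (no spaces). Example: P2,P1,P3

t=0-2: P1@Q0 runs 2, rem=12, I/O yield, promote→Q0. Q0=[P2,P3,P4,P5,P1] Q1=[] Q2=[]
t=2-4: P2@Q0 runs 2, rem=9, quantum used, demote→Q1. Q0=[P3,P4,P5,P1] Q1=[P2] Q2=[]
t=4-6: P3@Q0 runs 2, rem=6, quantum used, demote→Q1. Q0=[P4,P5,P1] Q1=[P2,P3] Q2=[]
t=6-8: P4@Q0 runs 2, rem=3, quantum used, demote→Q1. Q0=[P5,P1] Q1=[P2,P3,P4] Q2=[]
t=8-9: P5@Q0 runs 1, rem=6, I/O yield, promote→Q0. Q0=[P1,P5] Q1=[P2,P3,P4] Q2=[]
t=9-11: P1@Q0 runs 2, rem=10, I/O yield, promote→Q0. Q0=[P5,P1] Q1=[P2,P3,P4] Q2=[]
t=11-12: P5@Q0 runs 1, rem=5, I/O yield, promote→Q0. Q0=[P1,P5] Q1=[P2,P3,P4] Q2=[]
t=12-14: P1@Q0 runs 2, rem=8, I/O yield, promote→Q0. Q0=[P5,P1] Q1=[P2,P3,P4] Q2=[]
t=14-15: P5@Q0 runs 1, rem=4, I/O yield, promote→Q0. Q0=[P1,P5] Q1=[P2,P3,P4] Q2=[]
t=15-17: P1@Q0 runs 2, rem=6, I/O yield, promote→Q0. Q0=[P5,P1] Q1=[P2,P3,P4] Q2=[]
t=17-18: P5@Q0 runs 1, rem=3, I/O yield, promote→Q0. Q0=[P1,P5] Q1=[P2,P3,P4] Q2=[]
t=18-20: P1@Q0 runs 2, rem=4, I/O yield, promote→Q0. Q0=[P5,P1] Q1=[P2,P3,P4] Q2=[]
t=20-21: P5@Q0 runs 1, rem=2, I/O yield, promote→Q0. Q0=[P1,P5] Q1=[P2,P3,P4] Q2=[]
t=21-23: P1@Q0 runs 2, rem=2, I/O yield, promote→Q0. Q0=[P5,P1] Q1=[P2,P3,P4] Q2=[]
t=23-24: P5@Q0 runs 1, rem=1, I/O yield, promote→Q0. Q0=[P1,P5] Q1=[P2,P3,P4] Q2=[]
t=24-26: P1@Q0 runs 2, rem=0, completes. Q0=[P5] Q1=[P2,P3,P4] Q2=[]
t=26-27: P5@Q0 runs 1, rem=0, completes. Q0=[] Q1=[P2,P3,P4] Q2=[]
t=27-32: P2@Q1 runs 5, rem=4, quantum used, demote→Q2. Q0=[] Q1=[P3,P4] Q2=[P2]
t=32-35: P3@Q1 runs 3, rem=3, I/O yield, promote→Q0. Q0=[P3] Q1=[P4] Q2=[P2]
t=35-37: P3@Q0 runs 2, rem=1, quantum used, demote→Q1. Q0=[] Q1=[P4,P3] Q2=[P2]
t=37-40: P4@Q1 runs 3, rem=0, completes. Q0=[] Q1=[P3] Q2=[P2]
t=40-41: P3@Q1 runs 1, rem=0, completes. Q0=[] Q1=[] Q2=[P2]
t=41-45: P2@Q2 runs 4, rem=0, completes. Q0=[] Q1=[] Q2=[]

Answer: P1,P5,P4,P3,P2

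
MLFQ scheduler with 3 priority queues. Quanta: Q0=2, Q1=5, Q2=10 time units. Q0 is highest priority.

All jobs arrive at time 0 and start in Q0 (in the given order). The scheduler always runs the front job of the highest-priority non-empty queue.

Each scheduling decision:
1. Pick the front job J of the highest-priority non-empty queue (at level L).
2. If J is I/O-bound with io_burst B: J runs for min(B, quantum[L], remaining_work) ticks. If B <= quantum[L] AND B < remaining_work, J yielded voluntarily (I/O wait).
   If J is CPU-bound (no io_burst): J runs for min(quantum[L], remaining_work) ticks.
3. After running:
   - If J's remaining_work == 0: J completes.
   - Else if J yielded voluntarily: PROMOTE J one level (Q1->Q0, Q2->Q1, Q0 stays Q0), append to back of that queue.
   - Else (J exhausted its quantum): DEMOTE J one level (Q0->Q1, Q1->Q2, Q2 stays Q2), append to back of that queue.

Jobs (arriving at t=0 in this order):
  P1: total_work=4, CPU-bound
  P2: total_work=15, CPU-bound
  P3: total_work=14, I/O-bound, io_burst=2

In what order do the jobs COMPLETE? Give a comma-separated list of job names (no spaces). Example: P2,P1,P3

t=0-2: P1@Q0 runs 2, rem=2, quantum used, demote→Q1. Q0=[P2,P3] Q1=[P1] Q2=[]
t=2-4: P2@Q0 runs 2, rem=13, quantum used, demote→Q1. Q0=[P3] Q1=[P1,P2] Q2=[]
t=4-6: P3@Q0 runs 2, rem=12, I/O yield, promote→Q0. Q0=[P3] Q1=[P1,P2] Q2=[]
t=6-8: P3@Q0 runs 2, rem=10, I/O yield, promote→Q0. Q0=[P3] Q1=[P1,P2] Q2=[]
t=8-10: P3@Q0 runs 2, rem=8, I/O yield, promote→Q0. Q0=[P3] Q1=[P1,P2] Q2=[]
t=10-12: P3@Q0 runs 2, rem=6, I/O yield, promote→Q0. Q0=[P3] Q1=[P1,P2] Q2=[]
t=12-14: P3@Q0 runs 2, rem=4, I/O yield, promote→Q0. Q0=[P3] Q1=[P1,P2] Q2=[]
t=14-16: P3@Q0 runs 2, rem=2, I/O yield, promote→Q0. Q0=[P3] Q1=[P1,P2] Q2=[]
t=16-18: P3@Q0 runs 2, rem=0, completes. Q0=[] Q1=[P1,P2] Q2=[]
t=18-20: P1@Q1 runs 2, rem=0, completes. Q0=[] Q1=[P2] Q2=[]
t=20-25: P2@Q1 runs 5, rem=8, quantum used, demote→Q2. Q0=[] Q1=[] Q2=[P2]
t=25-33: P2@Q2 runs 8, rem=0, completes. Q0=[] Q1=[] Q2=[]

Answer: P3,P1,P2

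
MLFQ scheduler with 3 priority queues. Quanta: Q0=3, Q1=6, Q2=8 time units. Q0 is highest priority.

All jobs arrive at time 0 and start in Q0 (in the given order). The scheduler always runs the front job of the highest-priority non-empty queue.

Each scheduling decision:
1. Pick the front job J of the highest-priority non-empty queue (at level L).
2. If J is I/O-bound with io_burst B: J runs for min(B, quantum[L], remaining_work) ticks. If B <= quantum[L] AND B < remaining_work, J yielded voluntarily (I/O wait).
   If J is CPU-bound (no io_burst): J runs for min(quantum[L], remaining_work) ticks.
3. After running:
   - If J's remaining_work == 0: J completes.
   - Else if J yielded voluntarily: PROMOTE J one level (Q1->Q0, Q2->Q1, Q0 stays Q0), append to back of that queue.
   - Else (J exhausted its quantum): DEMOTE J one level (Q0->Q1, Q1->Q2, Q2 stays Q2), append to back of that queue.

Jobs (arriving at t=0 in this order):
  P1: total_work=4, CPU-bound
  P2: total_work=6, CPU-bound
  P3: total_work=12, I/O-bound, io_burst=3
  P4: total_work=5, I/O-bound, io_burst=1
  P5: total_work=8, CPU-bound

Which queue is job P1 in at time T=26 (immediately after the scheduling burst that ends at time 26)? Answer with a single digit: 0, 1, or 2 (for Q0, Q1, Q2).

Answer: 1

Derivation:
t=0-3: P1@Q0 runs 3, rem=1, quantum used, demote→Q1. Q0=[P2,P3,P4,P5] Q1=[P1] Q2=[]
t=3-6: P2@Q0 runs 3, rem=3, quantum used, demote→Q1. Q0=[P3,P4,P5] Q1=[P1,P2] Q2=[]
t=6-9: P3@Q0 runs 3, rem=9, I/O yield, promote→Q0. Q0=[P4,P5,P3] Q1=[P1,P2] Q2=[]
t=9-10: P4@Q0 runs 1, rem=4, I/O yield, promote→Q0. Q0=[P5,P3,P4] Q1=[P1,P2] Q2=[]
t=10-13: P5@Q0 runs 3, rem=5, quantum used, demote→Q1. Q0=[P3,P4] Q1=[P1,P2,P5] Q2=[]
t=13-16: P3@Q0 runs 3, rem=6, I/O yield, promote→Q0. Q0=[P4,P3] Q1=[P1,P2,P5] Q2=[]
t=16-17: P4@Q0 runs 1, rem=3, I/O yield, promote→Q0. Q0=[P3,P4] Q1=[P1,P2,P5] Q2=[]
t=17-20: P3@Q0 runs 3, rem=3, I/O yield, promote→Q0. Q0=[P4,P3] Q1=[P1,P2,P5] Q2=[]
t=20-21: P4@Q0 runs 1, rem=2, I/O yield, promote→Q0. Q0=[P3,P4] Q1=[P1,P2,P5] Q2=[]
t=21-24: P3@Q0 runs 3, rem=0, completes. Q0=[P4] Q1=[P1,P2,P5] Q2=[]
t=24-25: P4@Q0 runs 1, rem=1, I/O yield, promote→Q0. Q0=[P4] Q1=[P1,P2,P5] Q2=[]
t=25-26: P4@Q0 runs 1, rem=0, completes. Q0=[] Q1=[P1,P2,P5] Q2=[]
t=26-27: P1@Q1 runs 1, rem=0, completes. Q0=[] Q1=[P2,P5] Q2=[]
t=27-30: P2@Q1 runs 3, rem=0, completes. Q0=[] Q1=[P5] Q2=[]
t=30-35: P5@Q1 runs 5, rem=0, completes. Q0=[] Q1=[] Q2=[]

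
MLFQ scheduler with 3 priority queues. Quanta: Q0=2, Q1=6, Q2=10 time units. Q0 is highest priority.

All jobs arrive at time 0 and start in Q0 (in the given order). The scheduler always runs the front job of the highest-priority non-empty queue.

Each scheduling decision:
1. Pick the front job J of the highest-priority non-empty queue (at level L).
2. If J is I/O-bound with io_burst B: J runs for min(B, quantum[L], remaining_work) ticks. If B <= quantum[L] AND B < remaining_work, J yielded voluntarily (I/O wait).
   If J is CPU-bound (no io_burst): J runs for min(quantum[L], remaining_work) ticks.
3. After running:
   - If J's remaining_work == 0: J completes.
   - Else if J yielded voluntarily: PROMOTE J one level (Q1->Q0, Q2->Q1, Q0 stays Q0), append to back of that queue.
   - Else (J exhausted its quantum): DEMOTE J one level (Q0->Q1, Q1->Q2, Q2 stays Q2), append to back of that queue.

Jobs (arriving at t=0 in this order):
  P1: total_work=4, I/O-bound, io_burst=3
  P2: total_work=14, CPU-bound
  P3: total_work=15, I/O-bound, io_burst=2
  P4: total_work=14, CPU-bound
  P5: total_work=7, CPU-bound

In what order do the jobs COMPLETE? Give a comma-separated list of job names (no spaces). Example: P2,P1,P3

t=0-2: P1@Q0 runs 2, rem=2, quantum used, demote→Q1. Q0=[P2,P3,P4,P5] Q1=[P1] Q2=[]
t=2-4: P2@Q0 runs 2, rem=12, quantum used, demote→Q1. Q0=[P3,P4,P5] Q1=[P1,P2] Q2=[]
t=4-6: P3@Q0 runs 2, rem=13, I/O yield, promote→Q0. Q0=[P4,P5,P3] Q1=[P1,P2] Q2=[]
t=6-8: P4@Q0 runs 2, rem=12, quantum used, demote→Q1. Q0=[P5,P3] Q1=[P1,P2,P4] Q2=[]
t=8-10: P5@Q0 runs 2, rem=5, quantum used, demote→Q1. Q0=[P3] Q1=[P1,P2,P4,P5] Q2=[]
t=10-12: P3@Q0 runs 2, rem=11, I/O yield, promote→Q0. Q0=[P3] Q1=[P1,P2,P4,P5] Q2=[]
t=12-14: P3@Q0 runs 2, rem=9, I/O yield, promote→Q0. Q0=[P3] Q1=[P1,P2,P4,P5] Q2=[]
t=14-16: P3@Q0 runs 2, rem=7, I/O yield, promote→Q0. Q0=[P3] Q1=[P1,P2,P4,P5] Q2=[]
t=16-18: P3@Q0 runs 2, rem=5, I/O yield, promote→Q0. Q0=[P3] Q1=[P1,P2,P4,P5] Q2=[]
t=18-20: P3@Q0 runs 2, rem=3, I/O yield, promote→Q0. Q0=[P3] Q1=[P1,P2,P4,P5] Q2=[]
t=20-22: P3@Q0 runs 2, rem=1, I/O yield, promote→Q0. Q0=[P3] Q1=[P1,P2,P4,P5] Q2=[]
t=22-23: P3@Q0 runs 1, rem=0, completes. Q0=[] Q1=[P1,P2,P4,P5] Q2=[]
t=23-25: P1@Q1 runs 2, rem=0, completes. Q0=[] Q1=[P2,P4,P5] Q2=[]
t=25-31: P2@Q1 runs 6, rem=6, quantum used, demote→Q2. Q0=[] Q1=[P4,P5] Q2=[P2]
t=31-37: P4@Q1 runs 6, rem=6, quantum used, demote→Q2. Q0=[] Q1=[P5] Q2=[P2,P4]
t=37-42: P5@Q1 runs 5, rem=0, completes. Q0=[] Q1=[] Q2=[P2,P4]
t=42-48: P2@Q2 runs 6, rem=0, completes. Q0=[] Q1=[] Q2=[P4]
t=48-54: P4@Q2 runs 6, rem=0, completes. Q0=[] Q1=[] Q2=[]

Answer: P3,P1,P5,P2,P4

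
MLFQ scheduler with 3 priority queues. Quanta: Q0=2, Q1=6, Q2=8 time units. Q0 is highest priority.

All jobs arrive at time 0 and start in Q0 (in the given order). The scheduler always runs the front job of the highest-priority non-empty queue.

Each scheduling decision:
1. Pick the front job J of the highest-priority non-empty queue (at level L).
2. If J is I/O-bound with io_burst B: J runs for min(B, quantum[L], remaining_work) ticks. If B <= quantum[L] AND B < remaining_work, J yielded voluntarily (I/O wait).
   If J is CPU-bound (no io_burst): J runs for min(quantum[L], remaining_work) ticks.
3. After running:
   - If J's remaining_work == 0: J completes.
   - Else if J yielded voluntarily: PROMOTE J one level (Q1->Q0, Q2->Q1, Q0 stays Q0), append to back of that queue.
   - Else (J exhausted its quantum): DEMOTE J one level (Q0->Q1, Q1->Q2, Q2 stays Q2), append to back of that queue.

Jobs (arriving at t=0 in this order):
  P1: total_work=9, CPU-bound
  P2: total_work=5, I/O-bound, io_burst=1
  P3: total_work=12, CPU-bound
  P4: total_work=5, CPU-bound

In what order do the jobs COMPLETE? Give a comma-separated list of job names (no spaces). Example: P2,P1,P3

Answer: P2,P4,P1,P3

Derivation:
t=0-2: P1@Q0 runs 2, rem=7, quantum used, demote→Q1. Q0=[P2,P3,P4] Q1=[P1] Q2=[]
t=2-3: P2@Q0 runs 1, rem=4, I/O yield, promote→Q0. Q0=[P3,P4,P2] Q1=[P1] Q2=[]
t=3-5: P3@Q0 runs 2, rem=10, quantum used, demote→Q1. Q0=[P4,P2] Q1=[P1,P3] Q2=[]
t=5-7: P4@Q0 runs 2, rem=3, quantum used, demote→Q1. Q0=[P2] Q1=[P1,P3,P4] Q2=[]
t=7-8: P2@Q0 runs 1, rem=3, I/O yield, promote→Q0. Q0=[P2] Q1=[P1,P3,P4] Q2=[]
t=8-9: P2@Q0 runs 1, rem=2, I/O yield, promote→Q0. Q0=[P2] Q1=[P1,P3,P4] Q2=[]
t=9-10: P2@Q0 runs 1, rem=1, I/O yield, promote→Q0. Q0=[P2] Q1=[P1,P3,P4] Q2=[]
t=10-11: P2@Q0 runs 1, rem=0, completes. Q0=[] Q1=[P1,P3,P4] Q2=[]
t=11-17: P1@Q1 runs 6, rem=1, quantum used, demote→Q2. Q0=[] Q1=[P3,P4] Q2=[P1]
t=17-23: P3@Q1 runs 6, rem=4, quantum used, demote→Q2. Q0=[] Q1=[P4] Q2=[P1,P3]
t=23-26: P4@Q1 runs 3, rem=0, completes. Q0=[] Q1=[] Q2=[P1,P3]
t=26-27: P1@Q2 runs 1, rem=0, completes. Q0=[] Q1=[] Q2=[P3]
t=27-31: P3@Q2 runs 4, rem=0, completes. Q0=[] Q1=[] Q2=[]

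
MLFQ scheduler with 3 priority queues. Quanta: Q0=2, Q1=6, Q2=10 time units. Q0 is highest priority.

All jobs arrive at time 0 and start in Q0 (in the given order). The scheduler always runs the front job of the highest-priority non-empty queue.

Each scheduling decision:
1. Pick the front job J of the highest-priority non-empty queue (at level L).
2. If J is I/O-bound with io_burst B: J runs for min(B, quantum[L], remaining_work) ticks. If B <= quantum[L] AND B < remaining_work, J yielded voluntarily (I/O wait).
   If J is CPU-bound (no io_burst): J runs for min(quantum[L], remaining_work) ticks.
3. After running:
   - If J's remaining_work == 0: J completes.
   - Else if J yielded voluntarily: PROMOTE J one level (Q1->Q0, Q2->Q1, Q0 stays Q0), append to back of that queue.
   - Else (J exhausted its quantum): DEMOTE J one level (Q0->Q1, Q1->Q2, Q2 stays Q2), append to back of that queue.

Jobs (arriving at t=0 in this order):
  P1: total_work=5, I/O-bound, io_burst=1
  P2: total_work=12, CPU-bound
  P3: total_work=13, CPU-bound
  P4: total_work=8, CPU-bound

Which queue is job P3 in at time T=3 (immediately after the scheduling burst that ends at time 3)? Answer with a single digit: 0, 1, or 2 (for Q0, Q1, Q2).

Answer: 0

Derivation:
t=0-1: P1@Q0 runs 1, rem=4, I/O yield, promote→Q0. Q0=[P2,P3,P4,P1] Q1=[] Q2=[]
t=1-3: P2@Q0 runs 2, rem=10, quantum used, demote→Q1. Q0=[P3,P4,P1] Q1=[P2] Q2=[]
t=3-5: P3@Q0 runs 2, rem=11, quantum used, demote→Q1. Q0=[P4,P1] Q1=[P2,P3] Q2=[]
t=5-7: P4@Q0 runs 2, rem=6, quantum used, demote→Q1. Q0=[P1] Q1=[P2,P3,P4] Q2=[]
t=7-8: P1@Q0 runs 1, rem=3, I/O yield, promote→Q0. Q0=[P1] Q1=[P2,P3,P4] Q2=[]
t=8-9: P1@Q0 runs 1, rem=2, I/O yield, promote→Q0. Q0=[P1] Q1=[P2,P3,P4] Q2=[]
t=9-10: P1@Q0 runs 1, rem=1, I/O yield, promote→Q0. Q0=[P1] Q1=[P2,P3,P4] Q2=[]
t=10-11: P1@Q0 runs 1, rem=0, completes. Q0=[] Q1=[P2,P3,P4] Q2=[]
t=11-17: P2@Q1 runs 6, rem=4, quantum used, demote→Q2. Q0=[] Q1=[P3,P4] Q2=[P2]
t=17-23: P3@Q1 runs 6, rem=5, quantum used, demote→Q2. Q0=[] Q1=[P4] Q2=[P2,P3]
t=23-29: P4@Q1 runs 6, rem=0, completes. Q0=[] Q1=[] Q2=[P2,P3]
t=29-33: P2@Q2 runs 4, rem=0, completes. Q0=[] Q1=[] Q2=[P3]
t=33-38: P3@Q2 runs 5, rem=0, completes. Q0=[] Q1=[] Q2=[]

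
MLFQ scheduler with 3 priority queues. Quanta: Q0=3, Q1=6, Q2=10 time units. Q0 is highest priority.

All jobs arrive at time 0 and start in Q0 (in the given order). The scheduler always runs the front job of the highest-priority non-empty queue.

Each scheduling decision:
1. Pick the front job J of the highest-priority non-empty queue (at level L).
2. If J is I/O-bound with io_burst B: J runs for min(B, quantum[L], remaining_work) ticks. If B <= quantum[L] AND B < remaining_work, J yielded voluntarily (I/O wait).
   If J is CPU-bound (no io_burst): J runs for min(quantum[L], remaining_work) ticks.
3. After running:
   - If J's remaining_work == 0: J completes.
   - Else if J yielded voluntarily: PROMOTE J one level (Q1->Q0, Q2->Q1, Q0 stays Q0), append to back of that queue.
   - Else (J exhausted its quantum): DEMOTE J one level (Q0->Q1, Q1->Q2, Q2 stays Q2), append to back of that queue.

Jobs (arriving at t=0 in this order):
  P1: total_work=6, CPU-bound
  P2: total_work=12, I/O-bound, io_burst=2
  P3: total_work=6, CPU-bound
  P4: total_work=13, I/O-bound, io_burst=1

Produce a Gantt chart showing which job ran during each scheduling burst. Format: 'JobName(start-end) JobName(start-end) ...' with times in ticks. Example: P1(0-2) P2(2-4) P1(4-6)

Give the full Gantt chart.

Answer: P1(0-3) P2(3-5) P3(5-8) P4(8-9) P2(9-11) P4(11-12) P2(12-14) P4(14-15) P2(15-17) P4(17-18) P2(18-20) P4(20-21) P2(21-23) P4(23-24) P4(24-25) P4(25-26) P4(26-27) P4(27-28) P4(28-29) P4(29-30) P4(30-31) P1(31-34) P3(34-37)

Derivation:
t=0-3: P1@Q0 runs 3, rem=3, quantum used, demote→Q1. Q0=[P2,P3,P4] Q1=[P1] Q2=[]
t=3-5: P2@Q0 runs 2, rem=10, I/O yield, promote→Q0. Q0=[P3,P4,P2] Q1=[P1] Q2=[]
t=5-8: P3@Q0 runs 3, rem=3, quantum used, demote→Q1. Q0=[P4,P2] Q1=[P1,P3] Q2=[]
t=8-9: P4@Q0 runs 1, rem=12, I/O yield, promote→Q0. Q0=[P2,P4] Q1=[P1,P3] Q2=[]
t=9-11: P2@Q0 runs 2, rem=8, I/O yield, promote→Q0. Q0=[P4,P2] Q1=[P1,P3] Q2=[]
t=11-12: P4@Q0 runs 1, rem=11, I/O yield, promote→Q0. Q0=[P2,P4] Q1=[P1,P3] Q2=[]
t=12-14: P2@Q0 runs 2, rem=6, I/O yield, promote→Q0. Q0=[P4,P2] Q1=[P1,P3] Q2=[]
t=14-15: P4@Q0 runs 1, rem=10, I/O yield, promote→Q0. Q0=[P2,P4] Q1=[P1,P3] Q2=[]
t=15-17: P2@Q0 runs 2, rem=4, I/O yield, promote→Q0. Q0=[P4,P2] Q1=[P1,P3] Q2=[]
t=17-18: P4@Q0 runs 1, rem=9, I/O yield, promote→Q0. Q0=[P2,P4] Q1=[P1,P3] Q2=[]
t=18-20: P2@Q0 runs 2, rem=2, I/O yield, promote→Q0. Q0=[P4,P2] Q1=[P1,P3] Q2=[]
t=20-21: P4@Q0 runs 1, rem=8, I/O yield, promote→Q0. Q0=[P2,P4] Q1=[P1,P3] Q2=[]
t=21-23: P2@Q0 runs 2, rem=0, completes. Q0=[P4] Q1=[P1,P3] Q2=[]
t=23-24: P4@Q0 runs 1, rem=7, I/O yield, promote→Q0. Q0=[P4] Q1=[P1,P3] Q2=[]
t=24-25: P4@Q0 runs 1, rem=6, I/O yield, promote→Q0. Q0=[P4] Q1=[P1,P3] Q2=[]
t=25-26: P4@Q0 runs 1, rem=5, I/O yield, promote→Q0. Q0=[P4] Q1=[P1,P3] Q2=[]
t=26-27: P4@Q0 runs 1, rem=4, I/O yield, promote→Q0. Q0=[P4] Q1=[P1,P3] Q2=[]
t=27-28: P4@Q0 runs 1, rem=3, I/O yield, promote→Q0. Q0=[P4] Q1=[P1,P3] Q2=[]
t=28-29: P4@Q0 runs 1, rem=2, I/O yield, promote→Q0. Q0=[P4] Q1=[P1,P3] Q2=[]
t=29-30: P4@Q0 runs 1, rem=1, I/O yield, promote→Q0. Q0=[P4] Q1=[P1,P3] Q2=[]
t=30-31: P4@Q0 runs 1, rem=0, completes. Q0=[] Q1=[P1,P3] Q2=[]
t=31-34: P1@Q1 runs 3, rem=0, completes. Q0=[] Q1=[P3] Q2=[]
t=34-37: P3@Q1 runs 3, rem=0, completes. Q0=[] Q1=[] Q2=[]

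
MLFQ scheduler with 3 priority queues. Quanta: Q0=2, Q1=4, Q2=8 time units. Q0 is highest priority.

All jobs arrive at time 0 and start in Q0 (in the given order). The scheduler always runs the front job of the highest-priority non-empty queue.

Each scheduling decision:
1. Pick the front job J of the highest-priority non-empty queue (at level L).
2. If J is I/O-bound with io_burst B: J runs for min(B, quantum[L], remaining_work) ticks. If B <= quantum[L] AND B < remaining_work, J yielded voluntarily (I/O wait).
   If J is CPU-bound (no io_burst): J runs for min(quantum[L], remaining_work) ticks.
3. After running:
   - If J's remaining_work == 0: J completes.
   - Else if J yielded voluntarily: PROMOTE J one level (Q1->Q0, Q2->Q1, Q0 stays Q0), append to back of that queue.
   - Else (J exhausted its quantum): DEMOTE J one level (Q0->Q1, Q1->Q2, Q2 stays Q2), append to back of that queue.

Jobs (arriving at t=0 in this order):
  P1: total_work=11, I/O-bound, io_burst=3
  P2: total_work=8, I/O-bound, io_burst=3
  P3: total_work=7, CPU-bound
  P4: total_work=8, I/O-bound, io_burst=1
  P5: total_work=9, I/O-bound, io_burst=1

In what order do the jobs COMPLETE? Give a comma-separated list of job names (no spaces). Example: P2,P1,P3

t=0-2: P1@Q0 runs 2, rem=9, quantum used, demote→Q1. Q0=[P2,P3,P4,P5] Q1=[P1] Q2=[]
t=2-4: P2@Q0 runs 2, rem=6, quantum used, demote→Q1. Q0=[P3,P4,P5] Q1=[P1,P2] Q2=[]
t=4-6: P3@Q0 runs 2, rem=5, quantum used, demote→Q1. Q0=[P4,P5] Q1=[P1,P2,P3] Q2=[]
t=6-7: P4@Q0 runs 1, rem=7, I/O yield, promote→Q0. Q0=[P5,P4] Q1=[P1,P2,P3] Q2=[]
t=7-8: P5@Q0 runs 1, rem=8, I/O yield, promote→Q0. Q0=[P4,P5] Q1=[P1,P2,P3] Q2=[]
t=8-9: P4@Q0 runs 1, rem=6, I/O yield, promote→Q0. Q0=[P5,P4] Q1=[P1,P2,P3] Q2=[]
t=9-10: P5@Q0 runs 1, rem=7, I/O yield, promote→Q0. Q0=[P4,P5] Q1=[P1,P2,P3] Q2=[]
t=10-11: P4@Q0 runs 1, rem=5, I/O yield, promote→Q0. Q0=[P5,P4] Q1=[P1,P2,P3] Q2=[]
t=11-12: P5@Q0 runs 1, rem=6, I/O yield, promote→Q0. Q0=[P4,P5] Q1=[P1,P2,P3] Q2=[]
t=12-13: P4@Q0 runs 1, rem=4, I/O yield, promote→Q0. Q0=[P5,P4] Q1=[P1,P2,P3] Q2=[]
t=13-14: P5@Q0 runs 1, rem=5, I/O yield, promote→Q0. Q0=[P4,P5] Q1=[P1,P2,P3] Q2=[]
t=14-15: P4@Q0 runs 1, rem=3, I/O yield, promote→Q0. Q0=[P5,P4] Q1=[P1,P2,P3] Q2=[]
t=15-16: P5@Q0 runs 1, rem=4, I/O yield, promote→Q0. Q0=[P4,P5] Q1=[P1,P2,P3] Q2=[]
t=16-17: P4@Q0 runs 1, rem=2, I/O yield, promote→Q0. Q0=[P5,P4] Q1=[P1,P2,P3] Q2=[]
t=17-18: P5@Q0 runs 1, rem=3, I/O yield, promote→Q0. Q0=[P4,P5] Q1=[P1,P2,P3] Q2=[]
t=18-19: P4@Q0 runs 1, rem=1, I/O yield, promote→Q0. Q0=[P5,P4] Q1=[P1,P2,P3] Q2=[]
t=19-20: P5@Q0 runs 1, rem=2, I/O yield, promote→Q0. Q0=[P4,P5] Q1=[P1,P2,P3] Q2=[]
t=20-21: P4@Q0 runs 1, rem=0, completes. Q0=[P5] Q1=[P1,P2,P3] Q2=[]
t=21-22: P5@Q0 runs 1, rem=1, I/O yield, promote→Q0. Q0=[P5] Q1=[P1,P2,P3] Q2=[]
t=22-23: P5@Q0 runs 1, rem=0, completes. Q0=[] Q1=[P1,P2,P3] Q2=[]
t=23-26: P1@Q1 runs 3, rem=6, I/O yield, promote→Q0. Q0=[P1] Q1=[P2,P3] Q2=[]
t=26-28: P1@Q0 runs 2, rem=4, quantum used, demote→Q1. Q0=[] Q1=[P2,P3,P1] Q2=[]
t=28-31: P2@Q1 runs 3, rem=3, I/O yield, promote→Q0. Q0=[P2] Q1=[P3,P1] Q2=[]
t=31-33: P2@Q0 runs 2, rem=1, quantum used, demote→Q1. Q0=[] Q1=[P3,P1,P2] Q2=[]
t=33-37: P3@Q1 runs 4, rem=1, quantum used, demote→Q2. Q0=[] Q1=[P1,P2] Q2=[P3]
t=37-40: P1@Q1 runs 3, rem=1, I/O yield, promote→Q0. Q0=[P1] Q1=[P2] Q2=[P3]
t=40-41: P1@Q0 runs 1, rem=0, completes. Q0=[] Q1=[P2] Q2=[P3]
t=41-42: P2@Q1 runs 1, rem=0, completes. Q0=[] Q1=[] Q2=[P3]
t=42-43: P3@Q2 runs 1, rem=0, completes. Q0=[] Q1=[] Q2=[]

Answer: P4,P5,P1,P2,P3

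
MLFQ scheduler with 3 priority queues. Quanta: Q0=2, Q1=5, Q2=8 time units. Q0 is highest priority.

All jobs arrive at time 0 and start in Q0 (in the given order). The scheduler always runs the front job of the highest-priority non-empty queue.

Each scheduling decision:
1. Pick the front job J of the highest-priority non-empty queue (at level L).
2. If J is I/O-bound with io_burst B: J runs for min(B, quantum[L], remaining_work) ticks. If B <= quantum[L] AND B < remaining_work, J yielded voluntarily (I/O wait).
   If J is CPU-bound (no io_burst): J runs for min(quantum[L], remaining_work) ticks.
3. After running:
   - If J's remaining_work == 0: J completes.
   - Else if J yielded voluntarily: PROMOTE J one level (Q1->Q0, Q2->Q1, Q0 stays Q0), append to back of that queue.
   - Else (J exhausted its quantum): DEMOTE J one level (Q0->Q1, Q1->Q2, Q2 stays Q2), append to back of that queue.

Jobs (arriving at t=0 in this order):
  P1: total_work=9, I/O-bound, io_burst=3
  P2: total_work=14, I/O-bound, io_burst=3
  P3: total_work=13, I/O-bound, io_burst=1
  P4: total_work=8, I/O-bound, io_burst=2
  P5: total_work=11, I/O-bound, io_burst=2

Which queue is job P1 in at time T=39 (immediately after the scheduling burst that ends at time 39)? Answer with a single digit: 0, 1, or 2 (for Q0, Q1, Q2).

t=0-2: P1@Q0 runs 2, rem=7, quantum used, demote→Q1. Q0=[P2,P3,P4,P5] Q1=[P1] Q2=[]
t=2-4: P2@Q0 runs 2, rem=12, quantum used, demote→Q1. Q0=[P3,P4,P5] Q1=[P1,P2] Q2=[]
t=4-5: P3@Q0 runs 1, rem=12, I/O yield, promote→Q0. Q0=[P4,P5,P3] Q1=[P1,P2] Q2=[]
t=5-7: P4@Q0 runs 2, rem=6, I/O yield, promote→Q0. Q0=[P5,P3,P4] Q1=[P1,P2] Q2=[]
t=7-9: P5@Q0 runs 2, rem=9, I/O yield, promote→Q0. Q0=[P3,P4,P5] Q1=[P1,P2] Q2=[]
t=9-10: P3@Q0 runs 1, rem=11, I/O yield, promote→Q0. Q0=[P4,P5,P3] Q1=[P1,P2] Q2=[]
t=10-12: P4@Q0 runs 2, rem=4, I/O yield, promote→Q0. Q0=[P5,P3,P4] Q1=[P1,P2] Q2=[]
t=12-14: P5@Q0 runs 2, rem=7, I/O yield, promote→Q0. Q0=[P3,P4,P5] Q1=[P1,P2] Q2=[]
t=14-15: P3@Q0 runs 1, rem=10, I/O yield, promote→Q0. Q0=[P4,P5,P3] Q1=[P1,P2] Q2=[]
t=15-17: P4@Q0 runs 2, rem=2, I/O yield, promote→Q0. Q0=[P5,P3,P4] Q1=[P1,P2] Q2=[]
t=17-19: P5@Q0 runs 2, rem=5, I/O yield, promote→Q0. Q0=[P3,P4,P5] Q1=[P1,P2] Q2=[]
t=19-20: P3@Q0 runs 1, rem=9, I/O yield, promote→Q0. Q0=[P4,P5,P3] Q1=[P1,P2] Q2=[]
t=20-22: P4@Q0 runs 2, rem=0, completes. Q0=[P5,P3] Q1=[P1,P2] Q2=[]
t=22-24: P5@Q0 runs 2, rem=3, I/O yield, promote→Q0. Q0=[P3,P5] Q1=[P1,P2] Q2=[]
t=24-25: P3@Q0 runs 1, rem=8, I/O yield, promote→Q0. Q0=[P5,P3] Q1=[P1,P2] Q2=[]
t=25-27: P5@Q0 runs 2, rem=1, I/O yield, promote→Q0. Q0=[P3,P5] Q1=[P1,P2] Q2=[]
t=27-28: P3@Q0 runs 1, rem=7, I/O yield, promote→Q0. Q0=[P5,P3] Q1=[P1,P2] Q2=[]
t=28-29: P5@Q0 runs 1, rem=0, completes. Q0=[P3] Q1=[P1,P2] Q2=[]
t=29-30: P3@Q0 runs 1, rem=6, I/O yield, promote→Q0. Q0=[P3] Q1=[P1,P2] Q2=[]
t=30-31: P3@Q0 runs 1, rem=5, I/O yield, promote→Q0. Q0=[P3] Q1=[P1,P2] Q2=[]
t=31-32: P3@Q0 runs 1, rem=4, I/O yield, promote→Q0. Q0=[P3] Q1=[P1,P2] Q2=[]
t=32-33: P3@Q0 runs 1, rem=3, I/O yield, promote→Q0. Q0=[P3] Q1=[P1,P2] Q2=[]
t=33-34: P3@Q0 runs 1, rem=2, I/O yield, promote→Q0. Q0=[P3] Q1=[P1,P2] Q2=[]
t=34-35: P3@Q0 runs 1, rem=1, I/O yield, promote→Q0. Q0=[P3] Q1=[P1,P2] Q2=[]
t=35-36: P3@Q0 runs 1, rem=0, completes. Q0=[] Q1=[P1,P2] Q2=[]
t=36-39: P1@Q1 runs 3, rem=4, I/O yield, promote→Q0. Q0=[P1] Q1=[P2] Q2=[]
t=39-41: P1@Q0 runs 2, rem=2, quantum used, demote→Q1. Q0=[] Q1=[P2,P1] Q2=[]
t=41-44: P2@Q1 runs 3, rem=9, I/O yield, promote→Q0. Q0=[P2] Q1=[P1] Q2=[]
t=44-46: P2@Q0 runs 2, rem=7, quantum used, demote→Q1. Q0=[] Q1=[P1,P2] Q2=[]
t=46-48: P1@Q1 runs 2, rem=0, completes. Q0=[] Q1=[P2] Q2=[]
t=48-51: P2@Q1 runs 3, rem=4, I/O yield, promote→Q0. Q0=[P2] Q1=[] Q2=[]
t=51-53: P2@Q0 runs 2, rem=2, quantum used, demote→Q1. Q0=[] Q1=[P2] Q2=[]
t=53-55: P2@Q1 runs 2, rem=0, completes. Q0=[] Q1=[] Q2=[]

Answer: 0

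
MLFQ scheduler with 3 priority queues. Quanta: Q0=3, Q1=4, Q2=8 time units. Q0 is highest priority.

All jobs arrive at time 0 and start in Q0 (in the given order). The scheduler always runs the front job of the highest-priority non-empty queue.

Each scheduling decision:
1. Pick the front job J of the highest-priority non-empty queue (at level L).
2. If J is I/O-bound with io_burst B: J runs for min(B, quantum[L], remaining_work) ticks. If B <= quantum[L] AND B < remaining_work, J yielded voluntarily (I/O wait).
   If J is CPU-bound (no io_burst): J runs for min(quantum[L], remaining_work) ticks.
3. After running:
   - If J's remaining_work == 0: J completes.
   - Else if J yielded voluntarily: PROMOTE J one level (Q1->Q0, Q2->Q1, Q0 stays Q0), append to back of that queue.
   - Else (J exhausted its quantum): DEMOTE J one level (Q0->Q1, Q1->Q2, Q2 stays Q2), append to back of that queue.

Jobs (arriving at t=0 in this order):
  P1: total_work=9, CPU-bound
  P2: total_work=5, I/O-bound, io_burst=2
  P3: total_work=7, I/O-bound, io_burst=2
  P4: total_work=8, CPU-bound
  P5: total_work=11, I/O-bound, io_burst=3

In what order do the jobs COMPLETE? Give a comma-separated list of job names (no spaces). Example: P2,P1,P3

Answer: P2,P3,P5,P1,P4

Derivation:
t=0-3: P1@Q0 runs 3, rem=6, quantum used, demote→Q1. Q0=[P2,P3,P4,P5] Q1=[P1] Q2=[]
t=3-5: P2@Q0 runs 2, rem=3, I/O yield, promote→Q0. Q0=[P3,P4,P5,P2] Q1=[P1] Q2=[]
t=5-7: P3@Q0 runs 2, rem=5, I/O yield, promote→Q0. Q0=[P4,P5,P2,P3] Q1=[P1] Q2=[]
t=7-10: P4@Q0 runs 3, rem=5, quantum used, demote→Q1. Q0=[P5,P2,P3] Q1=[P1,P4] Q2=[]
t=10-13: P5@Q0 runs 3, rem=8, I/O yield, promote→Q0. Q0=[P2,P3,P5] Q1=[P1,P4] Q2=[]
t=13-15: P2@Q0 runs 2, rem=1, I/O yield, promote→Q0. Q0=[P3,P5,P2] Q1=[P1,P4] Q2=[]
t=15-17: P3@Q0 runs 2, rem=3, I/O yield, promote→Q0. Q0=[P5,P2,P3] Q1=[P1,P4] Q2=[]
t=17-20: P5@Q0 runs 3, rem=5, I/O yield, promote→Q0. Q0=[P2,P3,P5] Q1=[P1,P4] Q2=[]
t=20-21: P2@Q0 runs 1, rem=0, completes. Q0=[P3,P5] Q1=[P1,P4] Q2=[]
t=21-23: P3@Q0 runs 2, rem=1, I/O yield, promote→Q0. Q0=[P5,P3] Q1=[P1,P4] Q2=[]
t=23-26: P5@Q0 runs 3, rem=2, I/O yield, promote→Q0. Q0=[P3,P5] Q1=[P1,P4] Q2=[]
t=26-27: P3@Q0 runs 1, rem=0, completes. Q0=[P5] Q1=[P1,P4] Q2=[]
t=27-29: P5@Q0 runs 2, rem=0, completes. Q0=[] Q1=[P1,P4] Q2=[]
t=29-33: P1@Q1 runs 4, rem=2, quantum used, demote→Q2. Q0=[] Q1=[P4] Q2=[P1]
t=33-37: P4@Q1 runs 4, rem=1, quantum used, demote→Q2. Q0=[] Q1=[] Q2=[P1,P4]
t=37-39: P1@Q2 runs 2, rem=0, completes. Q0=[] Q1=[] Q2=[P4]
t=39-40: P4@Q2 runs 1, rem=0, completes. Q0=[] Q1=[] Q2=[]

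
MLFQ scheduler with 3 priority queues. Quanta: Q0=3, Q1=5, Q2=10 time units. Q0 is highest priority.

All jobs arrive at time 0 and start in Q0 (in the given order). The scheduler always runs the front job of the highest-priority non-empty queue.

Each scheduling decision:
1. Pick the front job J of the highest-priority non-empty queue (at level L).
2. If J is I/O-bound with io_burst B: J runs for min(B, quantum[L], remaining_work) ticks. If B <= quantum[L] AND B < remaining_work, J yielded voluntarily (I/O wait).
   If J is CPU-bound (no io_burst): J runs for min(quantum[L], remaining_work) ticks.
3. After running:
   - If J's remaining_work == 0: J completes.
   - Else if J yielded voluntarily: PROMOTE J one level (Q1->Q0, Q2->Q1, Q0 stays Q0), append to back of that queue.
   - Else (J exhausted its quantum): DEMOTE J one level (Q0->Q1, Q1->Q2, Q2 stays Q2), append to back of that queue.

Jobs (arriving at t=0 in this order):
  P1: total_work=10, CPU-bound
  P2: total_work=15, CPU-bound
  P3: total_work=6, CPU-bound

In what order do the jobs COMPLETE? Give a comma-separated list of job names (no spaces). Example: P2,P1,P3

t=0-3: P1@Q0 runs 3, rem=7, quantum used, demote→Q1. Q0=[P2,P3] Q1=[P1] Q2=[]
t=3-6: P2@Q0 runs 3, rem=12, quantum used, demote→Q1. Q0=[P3] Q1=[P1,P2] Q2=[]
t=6-9: P3@Q0 runs 3, rem=3, quantum used, demote→Q1. Q0=[] Q1=[P1,P2,P3] Q2=[]
t=9-14: P1@Q1 runs 5, rem=2, quantum used, demote→Q2. Q0=[] Q1=[P2,P3] Q2=[P1]
t=14-19: P2@Q1 runs 5, rem=7, quantum used, demote→Q2. Q0=[] Q1=[P3] Q2=[P1,P2]
t=19-22: P3@Q1 runs 3, rem=0, completes. Q0=[] Q1=[] Q2=[P1,P2]
t=22-24: P1@Q2 runs 2, rem=0, completes. Q0=[] Q1=[] Q2=[P2]
t=24-31: P2@Q2 runs 7, rem=0, completes. Q0=[] Q1=[] Q2=[]

Answer: P3,P1,P2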